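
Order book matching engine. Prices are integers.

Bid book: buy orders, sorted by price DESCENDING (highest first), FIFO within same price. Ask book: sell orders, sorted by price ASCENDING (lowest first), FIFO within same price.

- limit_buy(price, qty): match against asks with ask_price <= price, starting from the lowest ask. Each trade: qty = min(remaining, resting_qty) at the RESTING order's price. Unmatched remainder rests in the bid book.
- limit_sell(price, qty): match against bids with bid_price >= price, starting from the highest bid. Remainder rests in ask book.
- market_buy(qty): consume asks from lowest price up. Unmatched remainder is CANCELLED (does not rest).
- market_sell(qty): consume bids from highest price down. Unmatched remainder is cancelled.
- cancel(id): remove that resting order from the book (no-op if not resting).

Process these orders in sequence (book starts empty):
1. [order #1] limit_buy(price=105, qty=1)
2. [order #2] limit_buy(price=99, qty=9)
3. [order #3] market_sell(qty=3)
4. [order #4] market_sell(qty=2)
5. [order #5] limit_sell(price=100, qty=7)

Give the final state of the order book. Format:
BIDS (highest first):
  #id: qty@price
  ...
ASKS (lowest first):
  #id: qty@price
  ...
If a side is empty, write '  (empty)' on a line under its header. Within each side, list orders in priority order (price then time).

After op 1 [order #1] limit_buy(price=105, qty=1): fills=none; bids=[#1:1@105] asks=[-]
After op 2 [order #2] limit_buy(price=99, qty=9): fills=none; bids=[#1:1@105 #2:9@99] asks=[-]
After op 3 [order #3] market_sell(qty=3): fills=#1x#3:1@105 #2x#3:2@99; bids=[#2:7@99] asks=[-]
After op 4 [order #4] market_sell(qty=2): fills=#2x#4:2@99; bids=[#2:5@99] asks=[-]
After op 5 [order #5] limit_sell(price=100, qty=7): fills=none; bids=[#2:5@99] asks=[#5:7@100]

Answer: BIDS (highest first):
  #2: 5@99
ASKS (lowest first):
  #5: 7@100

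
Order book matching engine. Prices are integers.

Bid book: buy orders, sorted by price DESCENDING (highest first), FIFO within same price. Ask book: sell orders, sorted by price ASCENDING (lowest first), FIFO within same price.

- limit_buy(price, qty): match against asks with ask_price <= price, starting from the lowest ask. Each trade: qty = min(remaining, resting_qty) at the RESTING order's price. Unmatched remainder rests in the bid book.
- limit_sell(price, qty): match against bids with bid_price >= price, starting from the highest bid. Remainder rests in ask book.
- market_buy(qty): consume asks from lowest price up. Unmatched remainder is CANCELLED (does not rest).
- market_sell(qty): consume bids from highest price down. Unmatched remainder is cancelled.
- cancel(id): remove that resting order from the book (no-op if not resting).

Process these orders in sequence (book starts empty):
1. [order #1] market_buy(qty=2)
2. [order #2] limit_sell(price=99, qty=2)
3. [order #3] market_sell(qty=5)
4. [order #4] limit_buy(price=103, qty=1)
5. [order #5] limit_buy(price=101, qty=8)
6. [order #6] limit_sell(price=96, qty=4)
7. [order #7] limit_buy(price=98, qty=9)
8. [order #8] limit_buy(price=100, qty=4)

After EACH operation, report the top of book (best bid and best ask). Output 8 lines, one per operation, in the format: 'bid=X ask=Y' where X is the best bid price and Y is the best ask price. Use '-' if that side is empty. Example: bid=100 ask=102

Answer: bid=- ask=-
bid=- ask=99
bid=- ask=99
bid=- ask=99
bid=101 ask=-
bid=101 ask=-
bid=101 ask=-
bid=101 ask=-

Derivation:
After op 1 [order #1] market_buy(qty=2): fills=none; bids=[-] asks=[-]
After op 2 [order #2] limit_sell(price=99, qty=2): fills=none; bids=[-] asks=[#2:2@99]
After op 3 [order #3] market_sell(qty=5): fills=none; bids=[-] asks=[#2:2@99]
After op 4 [order #4] limit_buy(price=103, qty=1): fills=#4x#2:1@99; bids=[-] asks=[#2:1@99]
After op 5 [order #5] limit_buy(price=101, qty=8): fills=#5x#2:1@99; bids=[#5:7@101] asks=[-]
After op 6 [order #6] limit_sell(price=96, qty=4): fills=#5x#6:4@101; bids=[#5:3@101] asks=[-]
After op 7 [order #7] limit_buy(price=98, qty=9): fills=none; bids=[#5:3@101 #7:9@98] asks=[-]
After op 8 [order #8] limit_buy(price=100, qty=4): fills=none; bids=[#5:3@101 #8:4@100 #7:9@98] asks=[-]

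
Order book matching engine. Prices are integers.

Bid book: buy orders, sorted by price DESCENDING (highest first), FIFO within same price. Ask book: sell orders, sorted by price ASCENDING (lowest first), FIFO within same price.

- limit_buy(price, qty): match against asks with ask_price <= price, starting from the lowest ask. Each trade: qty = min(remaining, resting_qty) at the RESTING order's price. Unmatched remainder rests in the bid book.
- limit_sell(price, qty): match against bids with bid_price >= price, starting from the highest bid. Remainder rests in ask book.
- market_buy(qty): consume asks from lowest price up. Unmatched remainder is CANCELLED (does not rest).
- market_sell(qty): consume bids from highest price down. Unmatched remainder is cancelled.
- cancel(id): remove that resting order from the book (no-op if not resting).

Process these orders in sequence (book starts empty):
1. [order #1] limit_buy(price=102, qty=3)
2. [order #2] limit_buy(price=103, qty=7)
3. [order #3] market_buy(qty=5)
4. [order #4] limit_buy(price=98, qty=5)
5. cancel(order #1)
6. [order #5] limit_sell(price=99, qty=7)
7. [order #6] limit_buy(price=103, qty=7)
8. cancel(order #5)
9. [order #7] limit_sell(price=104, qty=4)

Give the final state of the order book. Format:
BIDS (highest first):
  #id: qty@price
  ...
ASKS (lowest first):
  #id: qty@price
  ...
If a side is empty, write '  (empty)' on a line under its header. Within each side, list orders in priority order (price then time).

Answer: BIDS (highest first):
  #6: 7@103
  #4: 5@98
ASKS (lowest first):
  #7: 4@104

Derivation:
After op 1 [order #1] limit_buy(price=102, qty=3): fills=none; bids=[#1:3@102] asks=[-]
After op 2 [order #2] limit_buy(price=103, qty=7): fills=none; bids=[#2:7@103 #1:3@102] asks=[-]
After op 3 [order #3] market_buy(qty=5): fills=none; bids=[#2:7@103 #1:3@102] asks=[-]
After op 4 [order #4] limit_buy(price=98, qty=5): fills=none; bids=[#2:7@103 #1:3@102 #4:5@98] asks=[-]
After op 5 cancel(order #1): fills=none; bids=[#2:7@103 #4:5@98] asks=[-]
After op 6 [order #5] limit_sell(price=99, qty=7): fills=#2x#5:7@103; bids=[#4:5@98] asks=[-]
After op 7 [order #6] limit_buy(price=103, qty=7): fills=none; bids=[#6:7@103 #4:5@98] asks=[-]
After op 8 cancel(order #5): fills=none; bids=[#6:7@103 #4:5@98] asks=[-]
After op 9 [order #7] limit_sell(price=104, qty=4): fills=none; bids=[#6:7@103 #4:5@98] asks=[#7:4@104]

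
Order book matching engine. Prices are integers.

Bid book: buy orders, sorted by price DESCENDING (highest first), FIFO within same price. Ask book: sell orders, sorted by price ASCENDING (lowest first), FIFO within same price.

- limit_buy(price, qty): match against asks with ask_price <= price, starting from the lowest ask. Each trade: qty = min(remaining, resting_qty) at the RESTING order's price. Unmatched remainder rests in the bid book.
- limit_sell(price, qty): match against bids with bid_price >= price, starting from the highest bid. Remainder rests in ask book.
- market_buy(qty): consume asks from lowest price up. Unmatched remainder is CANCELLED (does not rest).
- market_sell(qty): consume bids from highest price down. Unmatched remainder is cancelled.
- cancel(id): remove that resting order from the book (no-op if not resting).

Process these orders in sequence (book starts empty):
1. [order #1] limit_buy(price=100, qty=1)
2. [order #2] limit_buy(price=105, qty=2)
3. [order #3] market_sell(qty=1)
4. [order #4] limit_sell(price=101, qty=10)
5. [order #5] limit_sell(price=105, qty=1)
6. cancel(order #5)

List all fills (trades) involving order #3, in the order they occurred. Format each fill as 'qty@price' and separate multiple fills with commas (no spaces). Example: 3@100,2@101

Answer: 1@105

Derivation:
After op 1 [order #1] limit_buy(price=100, qty=1): fills=none; bids=[#1:1@100] asks=[-]
After op 2 [order #2] limit_buy(price=105, qty=2): fills=none; bids=[#2:2@105 #1:1@100] asks=[-]
After op 3 [order #3] market_sell(qty=1): fills=#2x#3:1@105; bids=[#2:1@105 #1:1@100] asks=[-]
After op 4 [order #4] limit_sell(price=101, qty=10): fills=#2x#4:1@105; bids=[#1:1@100] asks=[#4:9@101]
After op 5 [order #5] limit_sell(price=105, qty=1): fills=none; bids=[#1:1@100] asks=[#4:9@101 #5:1@105]
After op 6 cancel(order #5): fills=none; bids=[#1:1@100] asks=[#4:9@101]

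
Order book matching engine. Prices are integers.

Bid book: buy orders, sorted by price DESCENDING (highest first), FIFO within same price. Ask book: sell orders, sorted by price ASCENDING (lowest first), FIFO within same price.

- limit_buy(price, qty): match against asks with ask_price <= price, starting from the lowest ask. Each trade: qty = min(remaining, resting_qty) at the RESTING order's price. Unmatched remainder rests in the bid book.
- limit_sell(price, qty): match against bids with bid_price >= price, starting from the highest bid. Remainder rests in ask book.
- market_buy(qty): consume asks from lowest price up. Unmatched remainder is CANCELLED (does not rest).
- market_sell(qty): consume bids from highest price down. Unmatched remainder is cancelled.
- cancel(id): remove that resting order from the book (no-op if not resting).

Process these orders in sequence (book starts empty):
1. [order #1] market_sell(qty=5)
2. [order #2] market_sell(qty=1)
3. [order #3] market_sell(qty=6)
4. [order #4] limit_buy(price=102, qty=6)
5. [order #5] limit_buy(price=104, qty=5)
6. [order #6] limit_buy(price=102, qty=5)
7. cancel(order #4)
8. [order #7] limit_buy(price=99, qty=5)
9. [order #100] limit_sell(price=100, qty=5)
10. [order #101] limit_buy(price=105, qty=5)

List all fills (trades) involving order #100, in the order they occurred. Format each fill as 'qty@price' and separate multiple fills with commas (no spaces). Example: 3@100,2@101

Answer: 5@104

Derivation:
After op 1 [order #1] market_sell(qty=5): fills=none; bids=[-] asks=[-]
After op 2 [order #2] market_sell(qty=1): fills=none; bids=[-] asks=[-]
After op 3 [order #3] market_sell(qty=6): fills=none; bids=[-] asks=[-]
After op 4 [order #4] limit_buy(price=102, qty=6): fills=none; bids=[#4:6@102] asks=[-]
After op 5 [order #5] limit_buy(price=104, qty=5): fills=none; bids=[#5:5@104 #4:6@102] asks=[-]
After op 6 [order #6] limit_buy(price=102, qty=5): fills=none; bids=[#5:5@104 #4:6@102 #6:5@102] asks=[-]
After op 7 cancel(order #4): fills=none; bids=[#5:5@104 #6:5@102] asks=[-]
After op 8 [order #7] limit_buy(price=99, qty=5): fills=none; bids=[#5:5@104 #6:5@102 #7:5@99] asks=[-]
After op 9 [order #100] limit_sell(price=100, qty=5): fills=#5x#100:5@104; bids=[#6:5@102 #7:5@99] asks=[-]
After op 10 [order #101] limit_buy(price=105, qty=5): fills=none; bids=[#101:5@105 #6:5@102 #7:5@99] asks=[-]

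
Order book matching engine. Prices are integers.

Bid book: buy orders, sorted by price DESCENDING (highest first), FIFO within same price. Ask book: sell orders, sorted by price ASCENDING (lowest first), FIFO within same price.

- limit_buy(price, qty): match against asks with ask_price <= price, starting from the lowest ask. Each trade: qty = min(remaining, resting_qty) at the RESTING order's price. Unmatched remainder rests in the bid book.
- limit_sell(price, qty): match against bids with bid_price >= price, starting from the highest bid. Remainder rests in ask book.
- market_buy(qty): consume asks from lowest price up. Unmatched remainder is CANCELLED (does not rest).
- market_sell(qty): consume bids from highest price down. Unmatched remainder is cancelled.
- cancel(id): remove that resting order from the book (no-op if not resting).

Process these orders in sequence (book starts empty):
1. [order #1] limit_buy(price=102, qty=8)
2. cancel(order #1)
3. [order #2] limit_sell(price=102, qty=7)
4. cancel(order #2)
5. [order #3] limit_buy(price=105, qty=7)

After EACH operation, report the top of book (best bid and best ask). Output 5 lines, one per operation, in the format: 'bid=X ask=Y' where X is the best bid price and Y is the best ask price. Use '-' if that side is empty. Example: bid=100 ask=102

Answer: bid=102 ask=-
bid=- ask=-
bid=- ask=102
bid=- ask=-
bid=105 ask=-

Derivation:
After op 1 [order #1] limit_buy(price=102, qty=8): fills=none; bids=[#1:8@102] asks=[-]
After op 2 cancel(order #1): fills=none; bids=[-] asks=[-]
After op 3 [order #2] limit_sell(price=102, qty=7): fills=none; bids=[-] asks=[#2:7@102]
After op 4 cancel(order #2): fills=none; bids=[-] asks=[-]
After op 5 [order #3] limit_buy(price=105, qty=7): fills=none; bids=[#3:7@105] asks=[-]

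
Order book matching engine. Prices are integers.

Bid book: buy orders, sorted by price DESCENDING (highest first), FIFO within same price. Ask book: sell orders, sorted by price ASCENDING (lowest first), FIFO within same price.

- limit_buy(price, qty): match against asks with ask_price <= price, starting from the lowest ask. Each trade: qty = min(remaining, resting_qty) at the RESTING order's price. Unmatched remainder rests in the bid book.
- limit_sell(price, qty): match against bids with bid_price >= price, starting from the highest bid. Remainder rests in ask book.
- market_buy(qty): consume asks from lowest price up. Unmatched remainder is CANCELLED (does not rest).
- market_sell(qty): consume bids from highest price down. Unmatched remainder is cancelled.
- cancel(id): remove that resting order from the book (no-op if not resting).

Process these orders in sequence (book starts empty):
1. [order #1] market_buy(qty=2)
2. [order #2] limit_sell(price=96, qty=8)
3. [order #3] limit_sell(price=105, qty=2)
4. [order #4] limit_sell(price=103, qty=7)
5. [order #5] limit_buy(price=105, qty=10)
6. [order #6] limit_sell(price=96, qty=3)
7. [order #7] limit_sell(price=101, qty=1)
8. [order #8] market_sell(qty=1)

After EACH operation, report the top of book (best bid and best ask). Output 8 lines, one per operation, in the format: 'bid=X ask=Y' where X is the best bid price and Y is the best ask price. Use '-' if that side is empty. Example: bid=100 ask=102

After op 1 [order #1] market_buy(qty=2): fills=none; bids=[-] asks=[-]
After op 2 [order #2] limit_sell(price=96, qty=8): fills=none; bids=[-] asks=[#2:8@96]
After op 3 [order #3] limit_sell(price=105, qty=2): fills=none; bids=[-] asks=[#2:8@96 #3:2@105]
After op 4 [order #4] limit_sell(price=103, qty=7): fills=none; bids=[-] asks=[#2:8@96 #4:7@103 #3:2@105]
After op 5 [order #5] limit_buy(price=105, qty=10): fills=#5x#2:8@96 #5x#4:2@103; bids=[-] asks=[#4:5@103 #3:2@105]
After op 6 [order #6] limit_sell(price=96, qty=3): fills=none; bids=[-] asks=[#6:3@96 #4:5@103 #3:2@105]
After op 7 [order #7] limit_sell(price=101, qty=1): fills=none; bids=[-] asks=[#6:3@96 #7:1@101 #4:5@103 #3:2@105]
After op 8 [order #8] market_sell(qty=1): fills=none; bids=[-] asks=[#6:3@96 #7:1@101 #4:5@103 #3:2@105]

Answer: bid=- ask=-
bid=- ask=96
bid=- ask=96
bid=- ask=96
bid=- ask=103
bid=- ask=96
bid=- ask=96
bid=- ask=96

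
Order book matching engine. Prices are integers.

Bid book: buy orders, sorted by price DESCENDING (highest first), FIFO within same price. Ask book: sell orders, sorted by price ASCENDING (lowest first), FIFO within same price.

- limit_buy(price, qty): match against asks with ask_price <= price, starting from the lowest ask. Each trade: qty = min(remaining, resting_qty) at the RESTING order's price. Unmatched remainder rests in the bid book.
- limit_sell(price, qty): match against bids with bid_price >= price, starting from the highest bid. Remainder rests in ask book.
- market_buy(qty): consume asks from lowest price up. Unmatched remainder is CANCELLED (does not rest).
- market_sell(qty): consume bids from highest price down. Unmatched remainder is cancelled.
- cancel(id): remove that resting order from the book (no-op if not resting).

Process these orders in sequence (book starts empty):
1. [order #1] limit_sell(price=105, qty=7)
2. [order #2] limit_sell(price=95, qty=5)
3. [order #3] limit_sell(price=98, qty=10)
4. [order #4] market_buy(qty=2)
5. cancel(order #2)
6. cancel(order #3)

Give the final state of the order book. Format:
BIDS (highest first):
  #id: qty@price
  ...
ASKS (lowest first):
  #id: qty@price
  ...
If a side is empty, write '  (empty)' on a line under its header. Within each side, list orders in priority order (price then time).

Answer: BIDS (highest first):
  (empty)
ASKS (lowest first):
  #1: 7@105

Derivation:
After op 1 [order #1] limit_sell(price=105, qty=7): fills=none; bids=[-] asks=[#1:7@105]
After op 2 [order #2] limit_sell(price=95, qty=5): fills=none; bids=[-] asks=[#2:5@95 #1:7@105]
After op 3 [order #3] limit_sell(price=98, qty=10): fills=none; bids=[-] asks=[#2:5@95 #3:10@98 #1:7@105]
After op 4 [order #4] market_buy(qty=2): fills=#4x#2:2@95; bids=[-] asks=[#2:3@95 #3:10@98 #1:7@105]
After op 5 cancel(order #2): fills=none; bids=[-] asks=[#3:10@98 #1:7@105]
After op 6 cancel(order #3): fills=none; bids=[-] asks=[#1:7@105]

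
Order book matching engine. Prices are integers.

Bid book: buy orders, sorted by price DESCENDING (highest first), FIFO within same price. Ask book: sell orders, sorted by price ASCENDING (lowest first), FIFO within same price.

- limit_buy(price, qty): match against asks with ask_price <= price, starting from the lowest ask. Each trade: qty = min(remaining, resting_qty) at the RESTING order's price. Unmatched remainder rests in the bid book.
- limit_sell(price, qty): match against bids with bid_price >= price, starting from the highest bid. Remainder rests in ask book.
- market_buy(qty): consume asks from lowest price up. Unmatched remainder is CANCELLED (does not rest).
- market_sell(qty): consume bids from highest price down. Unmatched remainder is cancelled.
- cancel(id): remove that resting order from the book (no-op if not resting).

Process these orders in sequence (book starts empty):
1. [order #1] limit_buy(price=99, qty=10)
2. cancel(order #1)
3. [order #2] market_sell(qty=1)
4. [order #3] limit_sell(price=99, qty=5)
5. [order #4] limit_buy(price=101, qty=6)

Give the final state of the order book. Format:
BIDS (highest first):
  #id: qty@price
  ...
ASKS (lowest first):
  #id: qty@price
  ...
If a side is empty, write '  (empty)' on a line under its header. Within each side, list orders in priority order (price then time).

After op 1 [order #1] limit_buy(price=99, qty=10): fills=none; bids=[#1:10@99] asks=[-]
After op 2 cancel(order #1): fills=none; bids=[-] asks=[-]
After op 3 [order #2] market_sell(qty=1): fills=none; bids=[-] asks=[-]
After op 4 [order #3] limit_sell(price=99, qty=5): fills=none; bids=[-] asks=[#3:5@99]
After op 5 [order #4] limit_buy(price=101, qty=6): fills=#4x#3:5@99; bids=[#4:1@101] asks=[-]

Answer: BIDS (highest first):
  #4: 1@101
ASKS (lowest first):
  (empty)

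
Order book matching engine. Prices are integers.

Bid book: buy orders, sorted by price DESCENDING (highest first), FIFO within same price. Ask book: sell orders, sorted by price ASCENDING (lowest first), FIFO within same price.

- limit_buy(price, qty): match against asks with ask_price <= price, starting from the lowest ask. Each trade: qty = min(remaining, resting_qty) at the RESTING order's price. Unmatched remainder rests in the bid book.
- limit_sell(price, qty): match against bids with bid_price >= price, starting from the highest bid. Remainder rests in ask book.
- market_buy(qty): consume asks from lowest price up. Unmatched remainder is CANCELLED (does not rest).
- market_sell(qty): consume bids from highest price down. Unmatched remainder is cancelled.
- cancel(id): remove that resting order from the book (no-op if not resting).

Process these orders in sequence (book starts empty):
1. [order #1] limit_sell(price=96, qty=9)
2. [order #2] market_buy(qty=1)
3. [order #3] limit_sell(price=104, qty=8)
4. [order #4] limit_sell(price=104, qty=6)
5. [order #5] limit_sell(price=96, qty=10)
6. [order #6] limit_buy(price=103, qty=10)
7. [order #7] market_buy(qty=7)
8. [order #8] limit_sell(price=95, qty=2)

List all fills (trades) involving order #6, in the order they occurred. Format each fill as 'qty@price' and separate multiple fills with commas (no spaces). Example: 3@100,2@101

Answer: 8@96,2@96

Derivation:
After op 1 [order #1] limit_sell(price=96, qty=9): fills=none; bids=[-] asks=[#1:9@96]
After op 2 [order #2] market_buy(qty=1): fills=#2x#1:1@96; bids=[-] asks=[#1:8@96]
After op 3 [order #3] limit_sell(price=104, qty=8): fills=none; bids=[-] asks=[#1:8@96 #3:8@104]
After op 4 [order #4] limit_sell(price=104, qty=6): fills=none; bids=[-] asks=[#1:8@96 #3:8@104 #4:6@104]
After op 5 [order #5] limit_sell(price=96, qty=10): fills=none; bids=[-] asks=[#1:8@96 #5:10@96 #3:8@104 #4:6@104]
After op 6 [order #6] limit_buy(price=103, qty=10): fills=#6x#1:8@96 #6x#5:2@96; bids=[-] asks=[#5:8@96 #3:8@104 #4:6@104]
After op 7 [order #7] market_buy(qty=7): fills=#7x#5:7@96; bids=[-] asks=[#5:1@96 #3:8@104 #4:6@104]
After op 8 [order #8] limit_sell(price=95, qty=2): fills=none; bids=[-] asks=[#8:2@95 #5:1@96 #3:8@104 #4:6@104]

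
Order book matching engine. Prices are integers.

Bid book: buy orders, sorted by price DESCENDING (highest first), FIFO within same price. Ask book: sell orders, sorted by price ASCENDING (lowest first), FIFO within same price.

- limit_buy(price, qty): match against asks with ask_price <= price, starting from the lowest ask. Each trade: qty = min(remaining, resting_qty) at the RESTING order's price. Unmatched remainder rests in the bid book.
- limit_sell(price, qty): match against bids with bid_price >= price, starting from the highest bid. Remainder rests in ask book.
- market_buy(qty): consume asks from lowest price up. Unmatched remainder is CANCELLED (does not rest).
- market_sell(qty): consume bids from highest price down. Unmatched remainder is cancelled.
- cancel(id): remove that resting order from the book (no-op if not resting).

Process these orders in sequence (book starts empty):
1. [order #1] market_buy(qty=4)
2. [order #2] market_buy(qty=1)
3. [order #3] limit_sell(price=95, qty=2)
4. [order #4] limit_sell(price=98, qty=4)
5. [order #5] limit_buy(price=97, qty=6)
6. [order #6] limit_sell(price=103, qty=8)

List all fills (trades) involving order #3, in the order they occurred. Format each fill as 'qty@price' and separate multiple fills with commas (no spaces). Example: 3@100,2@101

Answer: 2@95

Derivation:
After op 1 [order #1] market_buy(qty=4): fills=none; bids=[-] asks=[-]
After op 2 [order #2] market_buy(qty=1): fills=none; bids=[-] asks=[-]
After op 3 [order #3] limit_sell(price=95, qty=2): fills=none; bids=[-] asks=[#3:2@95]
After op 4 [order #4] limit_sell(price=98, qty=4): fills=none; bids=[-] asks=[#3:2@95 #4:4@98]
After op 5 [order #5] limit_buy(price=97, qty=6): fills=#5x#3:2@95; bids=[#5:4@97] asks=[#4:4@98]
After op 6 [order #6] limit_sell(price=103, qty=8): fills=none; bids=[#5:4@97] asks=[#4:4@98 #6:8@103]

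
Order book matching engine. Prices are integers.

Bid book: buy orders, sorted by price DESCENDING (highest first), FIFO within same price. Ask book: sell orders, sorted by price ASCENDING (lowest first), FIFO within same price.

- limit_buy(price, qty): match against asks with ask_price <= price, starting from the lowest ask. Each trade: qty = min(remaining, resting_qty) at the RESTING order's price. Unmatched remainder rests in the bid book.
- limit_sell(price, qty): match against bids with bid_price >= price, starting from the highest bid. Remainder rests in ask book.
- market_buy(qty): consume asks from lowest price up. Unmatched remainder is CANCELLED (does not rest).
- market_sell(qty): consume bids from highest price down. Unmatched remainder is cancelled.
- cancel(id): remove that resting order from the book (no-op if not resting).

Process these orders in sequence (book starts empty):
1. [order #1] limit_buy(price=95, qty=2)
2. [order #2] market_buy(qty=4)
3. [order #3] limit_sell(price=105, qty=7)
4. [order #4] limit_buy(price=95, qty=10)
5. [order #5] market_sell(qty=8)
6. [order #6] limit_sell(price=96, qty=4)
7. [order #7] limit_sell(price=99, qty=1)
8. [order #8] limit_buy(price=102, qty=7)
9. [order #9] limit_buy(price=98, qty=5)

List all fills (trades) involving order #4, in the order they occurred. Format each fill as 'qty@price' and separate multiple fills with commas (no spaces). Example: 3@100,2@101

After op 1 [order #1] limit_buy(price=95, qty=2): fills=none; bids=[#1:2@95] asks=[-]
After op 2 [order #2] market_buy(qty=4): fills=none; bids=[#1:2@95] asks=[-]
After op 3 [order #3] limit_sell(price=105, qty=7): fills=none; bids=[#1:2@95] asks=[#3:7@105]
After op 4 [order #4] limit_buy(price=95, qty=10): fills=none; bids=[#1:2@95 #4:10@95] asks=[#3:7@105]
After op 5 [order #5] market_sell(qty=8): fills=#1x#5:2@95 #4x#5:6@95; bids=[#4:4@95] asks=[#3:7@105]
After op 6 [order #6] limit_sell(price=96, qty=4): fills=none; bids=[#4:4@95] asks=[#6:4@96 #3:7@105]
After op 7 [order #7] limit_sell(price=99, qty=1): fills=none; bids=[#4:4@95] asks=[#6:4@96 #7:1@99 #3:7@105]
After op 8 [order #8] limit_buy(price=102, qty=7): fills=#8x#6:4@96 #8x#7:1@99; bids=[#8:2@102 #4:4@95] asks=[#3:7@105]
After op 9 [order #9] limit_buy(price=98, qty=5): fills=none; bids=[#8:2@102 #9:5@98 #4:4@95] asks=[#3:7@105]

Answer: 6@95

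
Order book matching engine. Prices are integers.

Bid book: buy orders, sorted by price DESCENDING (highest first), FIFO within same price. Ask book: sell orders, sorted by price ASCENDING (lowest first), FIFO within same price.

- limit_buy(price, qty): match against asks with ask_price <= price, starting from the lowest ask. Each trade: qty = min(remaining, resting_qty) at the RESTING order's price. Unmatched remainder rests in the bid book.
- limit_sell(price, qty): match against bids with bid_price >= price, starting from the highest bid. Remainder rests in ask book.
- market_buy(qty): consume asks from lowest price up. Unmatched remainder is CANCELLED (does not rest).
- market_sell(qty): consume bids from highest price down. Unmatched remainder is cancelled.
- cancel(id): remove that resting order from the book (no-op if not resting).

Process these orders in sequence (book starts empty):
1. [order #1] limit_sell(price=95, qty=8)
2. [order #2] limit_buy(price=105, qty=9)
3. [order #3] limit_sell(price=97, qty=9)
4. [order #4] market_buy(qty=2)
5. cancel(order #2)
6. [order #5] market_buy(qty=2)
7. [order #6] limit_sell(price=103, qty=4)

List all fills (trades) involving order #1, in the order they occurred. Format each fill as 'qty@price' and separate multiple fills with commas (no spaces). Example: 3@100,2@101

Answer: 8@95

Derivation:
After op 1 [order #1] limit_sell(price=95, qty=8): fills=none; bids=[-] asks=[#1:8@95]
After op 2 [order #2] limit_buy(price=105, qty=9): fills=#2x#1:8@95; bids=[#2:1@105] asks=[-]
After op 3 [order #3] limit_sell(price=97, qty=9): fills=#2x#3:1@105; bids=[-] asks=[#3:8@97]
After op 4 [order #4] market_buy(qty=2): fills=#4x#3:2@97; bids=[-] asks=[#3:6@97]
After op 5 cancel(order #2): fills=none; bids=[-] asks=[#3:6@97]
After op 6 [order #5] market_buy(qty=2): fills=#5x#3:2@97; bids=[-] asks=[#3:4@97]
After op 7 [order #6] limit_sell(price=103, qty=4): fills=none; bids=[-] asks=[#3:4@97 #6:4@103]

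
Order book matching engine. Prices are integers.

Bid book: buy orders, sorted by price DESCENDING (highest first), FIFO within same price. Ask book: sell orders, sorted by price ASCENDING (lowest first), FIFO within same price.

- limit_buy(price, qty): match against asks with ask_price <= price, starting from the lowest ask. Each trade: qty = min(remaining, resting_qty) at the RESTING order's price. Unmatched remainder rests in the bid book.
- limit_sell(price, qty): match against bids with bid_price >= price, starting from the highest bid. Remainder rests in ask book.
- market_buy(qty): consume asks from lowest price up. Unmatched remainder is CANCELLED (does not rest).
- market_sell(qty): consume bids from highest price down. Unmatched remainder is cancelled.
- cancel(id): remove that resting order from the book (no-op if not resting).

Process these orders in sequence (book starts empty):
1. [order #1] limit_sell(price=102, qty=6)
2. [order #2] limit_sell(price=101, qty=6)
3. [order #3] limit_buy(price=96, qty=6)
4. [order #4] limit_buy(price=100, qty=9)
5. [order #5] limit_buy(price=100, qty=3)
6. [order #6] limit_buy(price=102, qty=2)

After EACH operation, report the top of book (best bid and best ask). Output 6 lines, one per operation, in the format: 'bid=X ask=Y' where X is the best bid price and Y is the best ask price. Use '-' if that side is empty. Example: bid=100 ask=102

Answer: bid=- ask=102
bid=- ask=101
bid=96 ask=101
bid=100 ask=101
bid=100 ask=101
bid=100 ask=101

Derivation:
After op 1 [order #1] limit_sell(price=102, qty=6): fills=none; bids=[-] asks=[#1:6@102]
After op 2 [order #2] limit_sell(price=101, qty=6): fills=none; bids=[-] asks=[#2:6@101 #1:6@102]
After op 3 [order #3] limit_buy(price=96, qty=6): fills=none; bids=[#3:6@96] asks=[#2:6@101 #1:6@102]
After op 4 [order #4] limit_buy(price=100, qty=9): fills=none; bids=[#4:9@100 #3:6@96] asks=[#2:6@101 #1:6@102]
After op 5 [order #5] limit_buy(price=100, qty=3): fills=none; bids=[#4:9@100 #5:3@100 #3:6@96] asks=[#2:6@101 #1:6@102]
After op 6 [order #6] limit_buy(price=102, qty=2): fills=#6x#2:2@101; bids=[#4:9@100 #5:3@100 #3:6@96] asks=[#2:4@101 #1:6@102]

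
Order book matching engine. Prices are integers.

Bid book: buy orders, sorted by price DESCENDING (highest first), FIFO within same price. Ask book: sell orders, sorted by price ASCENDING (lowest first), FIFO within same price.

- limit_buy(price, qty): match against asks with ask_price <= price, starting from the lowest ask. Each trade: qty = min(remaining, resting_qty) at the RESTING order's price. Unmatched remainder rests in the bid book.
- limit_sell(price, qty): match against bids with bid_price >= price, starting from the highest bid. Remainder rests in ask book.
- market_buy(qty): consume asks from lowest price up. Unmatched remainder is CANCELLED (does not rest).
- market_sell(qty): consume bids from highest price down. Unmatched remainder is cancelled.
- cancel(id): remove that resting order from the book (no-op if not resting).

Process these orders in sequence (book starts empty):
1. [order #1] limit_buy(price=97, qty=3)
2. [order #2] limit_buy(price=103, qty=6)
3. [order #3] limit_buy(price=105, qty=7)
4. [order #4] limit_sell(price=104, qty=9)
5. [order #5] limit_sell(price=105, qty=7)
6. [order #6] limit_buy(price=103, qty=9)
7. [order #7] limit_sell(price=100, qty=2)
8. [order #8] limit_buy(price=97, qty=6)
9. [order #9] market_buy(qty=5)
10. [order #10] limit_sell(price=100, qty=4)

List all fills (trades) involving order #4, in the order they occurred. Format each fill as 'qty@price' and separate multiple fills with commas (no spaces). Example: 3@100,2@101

After op 1 [order #1] limit_buy(price=97, qty=3): fills=none; bids=[#1:3@97] asks=[-]
After op 2 [order #2] limit_buy(price=103, qty=6): fills=none; bids=[#2:6@103 #1:3@97] asks=[-]
After op 3 [order #3] limit_buy(price=105, qty=7): fills=none; bids=[#3:7@105 #2:6@103 #1:3@97] asks=[-]
After op 4 [order #4] limit_sell(price=104, qty=9): fills=#3x#4:7@105; bids=[#2:6@103 #1:3@97] asks=[#4:2@104]
After op 5 [order #5] limit_sell(price=105, qty=7): fills=none; bids=[#2:6@103 #1:3@97] asks=[#4:2@104 #5:7@105]
After op 6 [order #6] limit_buy(price=103, qty=9): fills=none; bids=[#2:6@103 #6:9@103 #1:3@97] asks=[#4:2@104 #5:7@105]
After op 7 [order #7] limit_sell(price=100, qty=2): fills=#2x#7:2@103; bids=[#2:4@103 #6:9@103 #1:3@97] asks=[#4:2@104 #5:7@105]
After op 8 [order #8] limit_buy(price=97, qty=6): fills=none; bids=[#2:4@103 #6:9@103 #1:3@97 #8:6@97] asks=[#4:2@104 #5:7@105]
After op 9 [order #9] market_buy(qty=5): fills=#9x#4:2@104 #9x#5:3@105; bids=[#2:4@103 #6:9@103 #1:3@97 #8:6@97] asks=[#5:4@105]
After op 10 [order #10] limit_sell(price=100, qty=4): fills=#2x#10:4@103; bids=[#6:9@103 #1:3@97 #8:6@97] asks=[#5:4@105]

Answer: 7@105,2@104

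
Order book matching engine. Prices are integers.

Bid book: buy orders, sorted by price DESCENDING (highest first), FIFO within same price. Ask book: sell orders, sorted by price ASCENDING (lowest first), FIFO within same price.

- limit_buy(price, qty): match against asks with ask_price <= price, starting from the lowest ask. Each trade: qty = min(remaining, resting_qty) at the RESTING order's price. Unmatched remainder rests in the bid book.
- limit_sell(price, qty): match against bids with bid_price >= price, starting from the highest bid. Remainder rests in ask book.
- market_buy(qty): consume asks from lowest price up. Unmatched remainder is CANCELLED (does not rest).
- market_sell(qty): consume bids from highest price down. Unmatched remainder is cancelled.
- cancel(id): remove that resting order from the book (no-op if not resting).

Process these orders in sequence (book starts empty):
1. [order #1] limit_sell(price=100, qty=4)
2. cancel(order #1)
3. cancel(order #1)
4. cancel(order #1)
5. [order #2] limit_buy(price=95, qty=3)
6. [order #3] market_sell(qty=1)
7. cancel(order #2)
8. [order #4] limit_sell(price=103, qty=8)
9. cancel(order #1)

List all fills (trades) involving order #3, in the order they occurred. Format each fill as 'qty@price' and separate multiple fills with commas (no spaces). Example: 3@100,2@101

After op 1 [order #1] limit_sell(price=100, qty=4): fills=none; bids=[-] asks=[#1:4@100]
After op 2 cancel(order #1): fills=none; bids=[-] asks=[-]
After op 3 cancel(order #1): fills=none; bids=[-] asks=[-]
After op 4 cancel(order #1): fills=none; bids=[-] asks=[-]
After op 5 [order #2] limit_buy(price=95, qty=3): fills=none; bids=[#2:3@95] asks=[-]
After op 6 [order #3] market_sell(qty=1): fills=#2x#3:1@95; bids=[#2:2@95] asks=[-]
After op 7 cancel(order #2): fills=none; bids=[-] asks=[-]
After op 8 [order #4] limit_sell(price=103, qty=8): fills=none; bids=[-] asks=[#4:8@103]
After op 9 cancel(order #1): fills=none; bids=[-] asks=[#4:8@103]

Answer: 1@95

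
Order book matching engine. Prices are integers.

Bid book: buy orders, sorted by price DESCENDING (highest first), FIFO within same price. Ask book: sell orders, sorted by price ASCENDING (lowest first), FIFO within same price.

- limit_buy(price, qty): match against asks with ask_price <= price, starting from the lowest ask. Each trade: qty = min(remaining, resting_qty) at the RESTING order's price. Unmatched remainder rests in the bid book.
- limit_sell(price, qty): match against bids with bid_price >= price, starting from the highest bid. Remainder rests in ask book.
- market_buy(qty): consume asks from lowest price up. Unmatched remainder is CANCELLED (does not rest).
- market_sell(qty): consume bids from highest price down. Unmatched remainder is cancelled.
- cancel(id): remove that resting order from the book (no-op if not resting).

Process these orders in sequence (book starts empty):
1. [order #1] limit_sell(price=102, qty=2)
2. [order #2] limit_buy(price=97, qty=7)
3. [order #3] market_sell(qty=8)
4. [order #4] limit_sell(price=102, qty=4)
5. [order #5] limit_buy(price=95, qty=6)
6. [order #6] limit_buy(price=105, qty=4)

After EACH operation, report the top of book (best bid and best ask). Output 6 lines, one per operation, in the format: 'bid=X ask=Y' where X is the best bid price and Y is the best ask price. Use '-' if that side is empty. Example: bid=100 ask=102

After op 1 [order #1] limit_sell(price=102, qty=2): fills=none; bids=[-] asks=[#1:2@102]
After op 2 [order #2] limit_buy(price=97, qty=7): fills=none; bids=[#2:7@97] asks=[#1:2@102]
After op 3 [order #3] market_sell(qty=8): fills=#2x#3:7@97; bids=[-] asks=[#1:2@102]
After op 4 [order #4] limit_sell(price=102, qty=4): fills=none; bids=[-] asks=[#1:2@102 #4:4@102]
After op 5 [order #5] limit_buy(price=95, qty=6): fills=none; bids=[#5:6@95] asks=[#1:2@102 #4:4@102]
After op 6 [order #6] limit_buy(price=105, qty=4): fills=#6x#1:2@102 #6x#4:2@102; bids=[#5:6@95] asks=[#4:2@102]

Answer: bid=- ask=102
bid=97 ask=102
bid=- ask=102
bid=- ask=102
bid=95 ask=102
bid=95 ask=102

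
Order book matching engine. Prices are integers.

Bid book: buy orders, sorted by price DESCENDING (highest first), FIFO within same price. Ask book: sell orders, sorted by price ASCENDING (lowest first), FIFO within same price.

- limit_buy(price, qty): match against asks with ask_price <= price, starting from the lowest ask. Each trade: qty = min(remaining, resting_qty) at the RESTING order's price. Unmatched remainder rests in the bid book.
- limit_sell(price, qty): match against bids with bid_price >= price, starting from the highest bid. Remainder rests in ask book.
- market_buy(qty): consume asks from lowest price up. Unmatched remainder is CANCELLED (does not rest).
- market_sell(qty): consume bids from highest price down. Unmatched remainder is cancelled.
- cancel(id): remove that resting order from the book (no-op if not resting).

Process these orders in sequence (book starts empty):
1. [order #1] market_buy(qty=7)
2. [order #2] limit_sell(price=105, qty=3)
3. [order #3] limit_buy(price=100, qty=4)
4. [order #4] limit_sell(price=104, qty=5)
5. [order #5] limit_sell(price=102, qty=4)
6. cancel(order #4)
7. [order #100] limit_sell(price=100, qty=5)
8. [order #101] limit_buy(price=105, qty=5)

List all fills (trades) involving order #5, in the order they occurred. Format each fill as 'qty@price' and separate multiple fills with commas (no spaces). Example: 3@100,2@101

After op 1 [order #1] market_buy(qty=7): fills=none; bids=[-] asks=[-]
After op 2 [order #2] limit_sell(price=105, qty=3): fills=none; bids=[-] asks=[#2:3@105]
After op 3 [order #3] limit_buy(price=100, qty=4): fills=none; bids=[#3:4@100] asks=[#2:3@105]
After op 4 [order #4] limit_sell(price=104, qty=5): fills=none; bids=[#3:4@100] asks=[#4:5@104 #2:3@105]
After op 5 [order #5] limit_sell(price=102, qty=4): fills=none; bids=[#3:4@100] asks=[#5:4@102 #4:5@104 #2:3@105]
After op 6 cancel(order #4): fills=none; bids=[#3:4@100] asks=[#5:4@102 #2:3@105]
After op 7 [order #100] limit_sell(price=100, qty=5): fills=#3x#100:4@100; bids=[-] asks=[#100:1@100 #5:4@102 #2:3@105]
After op 8 [order #101] limit_buy(price=105, qty=5): fills=#101x#100:1@100 #101x#5:4@102; bids=[-] asks=[#2:3@105]

Answer: 4@102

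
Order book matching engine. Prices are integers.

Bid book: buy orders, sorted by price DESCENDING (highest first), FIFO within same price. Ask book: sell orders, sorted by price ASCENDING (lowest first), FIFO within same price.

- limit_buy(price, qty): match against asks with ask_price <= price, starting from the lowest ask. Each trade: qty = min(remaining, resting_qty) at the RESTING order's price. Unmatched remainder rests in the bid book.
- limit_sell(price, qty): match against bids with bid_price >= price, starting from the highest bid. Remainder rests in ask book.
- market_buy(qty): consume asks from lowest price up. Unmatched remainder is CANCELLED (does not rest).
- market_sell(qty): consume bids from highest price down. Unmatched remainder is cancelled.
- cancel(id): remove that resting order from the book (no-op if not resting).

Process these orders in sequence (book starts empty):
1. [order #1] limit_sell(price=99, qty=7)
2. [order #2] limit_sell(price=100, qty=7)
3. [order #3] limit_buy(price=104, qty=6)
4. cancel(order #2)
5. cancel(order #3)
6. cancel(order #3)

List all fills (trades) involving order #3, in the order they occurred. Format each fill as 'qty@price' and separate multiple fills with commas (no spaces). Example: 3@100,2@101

After op 1 [order #1] limit_sell(price=99, qty=7): fills=none; bids=[-] asks=[#1:7@99]
After op 2 [order #2] limit_sell(price=100, qty=7): fills=none; bids=[-] asks=[#1:7@99 #2:7@100]
After op 3 [order #3] limit_buy(price=104, qty=6): fills=#3x#1:6@99; bids=[-] asks=[#1:1@99 #2:7@100]
After op 4 cancel(order #2): fills=none; bids=[-] asks=[#1:1@99]
After op 5 cancel(order #3): fills=none; bids=[-] asks=[#1:1@99]
After op 6 cancel(order #3): fills=none; bids=[-] asks=[#1:1@99]

Answer: 6@99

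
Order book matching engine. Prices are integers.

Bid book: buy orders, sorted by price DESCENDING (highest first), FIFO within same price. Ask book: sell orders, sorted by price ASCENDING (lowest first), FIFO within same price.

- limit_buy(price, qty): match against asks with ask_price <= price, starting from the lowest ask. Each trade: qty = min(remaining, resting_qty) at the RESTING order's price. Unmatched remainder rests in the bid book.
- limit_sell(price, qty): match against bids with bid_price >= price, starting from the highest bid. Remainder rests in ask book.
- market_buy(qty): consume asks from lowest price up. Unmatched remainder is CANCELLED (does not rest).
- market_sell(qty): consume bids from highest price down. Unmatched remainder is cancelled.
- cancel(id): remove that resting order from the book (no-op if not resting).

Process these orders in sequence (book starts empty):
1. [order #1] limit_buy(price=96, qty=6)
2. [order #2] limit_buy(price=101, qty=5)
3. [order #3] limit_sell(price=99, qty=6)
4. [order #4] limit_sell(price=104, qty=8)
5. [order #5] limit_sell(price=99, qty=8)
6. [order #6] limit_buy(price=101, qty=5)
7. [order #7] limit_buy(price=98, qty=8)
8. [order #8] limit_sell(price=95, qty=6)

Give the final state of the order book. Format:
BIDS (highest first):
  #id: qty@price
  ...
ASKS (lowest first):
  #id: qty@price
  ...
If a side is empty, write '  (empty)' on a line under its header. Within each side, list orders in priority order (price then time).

After op 1 [order #1] limit_buy(price=96, qty=6): fills=none; bids=[#1:6@96] asks=[-]
After op 2 [order #2] limit_buy(price=101, qty=5): fills=none; bids=[#2:5@101 #1:6@96] asks=[-]
After op 3 [order #3] limit_sell(price=99, qty=6): fills=#2x#3:5@101; bids=[#1:6@96] asks=[#3:1@99]
After op 4 [order #4] limit_sell(price=104, qty=8): fills=none; bids=[#1:6@96] asks=[#3:1@99 #4:8@104]
After op 5 [order #5] limit_sell(price=99, qty=8): fills=none; bids=[#1:6@96] asks=[#3:1@99 #5:8@99 #4:8@104]
After op 6 [order #6] limit_buy(price=101, qty=5): fills=#6x#3:1@99 #6x#5:4@99; bids=[#1:6@96] asks=[#5:4@99 #4:8@104]
After op 7 [order #7] limit_buy(price=98, qty=8): fills=none; bids=[#7:8@98 #1:6@96] asks=[#5:4@99 #4:8@104]
After op 8 [order #8] limit_sell(price=95, qty=6): fills=#7x#8:6@98; bids=[#7:2@98 #1:6@96] asks=[#5:4@99 #4:8@104]

Answer: BIDS (highest first):
  #7: 2@98
  #1: 6@96
ASKS (lowest first):
  #5: 4@99
  #4: 8@104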